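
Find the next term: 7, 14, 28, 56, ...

Ratios: 14 / 7 = 2.0
This is a geometric sequence with common ratio r = 2.
Next term = 56 * 2 = 112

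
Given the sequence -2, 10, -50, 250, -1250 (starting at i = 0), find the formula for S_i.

Check ratios: 10 / -2 = -5.0
Common ratio r = -5.
First term a = -2.
Formula: S_i = -2 * (-5)^i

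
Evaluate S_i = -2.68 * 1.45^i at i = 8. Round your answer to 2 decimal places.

S_8 = -2.68 * 1.45^8 ≈ -2.68 * 19.5409 ≈ -52.37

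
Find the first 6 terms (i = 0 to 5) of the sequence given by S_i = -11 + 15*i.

This is an arithmetic sequence.
i=0: S_0 = -11 + 15*0 = -11
i=1: S_1 = -11 + 15*1 = 4
i=2: S_2 = -11 + 15*2 = 19
i=3: S_3 = -11 + 15*3 = 34
i=4: S_4 = -11 + 15*4 = 49
i=5: S_5 = -11 + 15*5 = 64
The first 6 terms are: [-11, 4, 19, 34, 49, 64]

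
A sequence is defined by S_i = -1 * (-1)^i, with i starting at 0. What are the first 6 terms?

This is a geometric sequence.
i=0: S_0 = -1 * (-1)^0 = -1
i=1: S_1 = -1 * (-1)^1 = 1
i=2: S_2 = -1 * (-1)^2 = -1
i=3: S_3 = -1 * (-1)^3 = 1
i=4: S_4 = -1 * (-1)^4 = -1
i=5: S_5 = -1 * (-1)^5 = 1
The first 6 terms are: [-1, 1, -1, 1, -1, 1]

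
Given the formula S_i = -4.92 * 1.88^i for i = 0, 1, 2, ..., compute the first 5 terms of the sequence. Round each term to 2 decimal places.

This is a geometric sequence.
i=0: S_0 = -4.92 * 1.88^0 = -4.92
i=1: S_1 = -4.92 * 1.88^1 ≈ -9.25
i=2: S_2 = -4.92 * 1.88^2 ≈ -17.39
i=3: S_3 = -4.92 * 1.88^3 ≈ -32.69
i=4: S_4 = -4.92 * 1.88^4 ≈ -61.46
The first 5 terms are: [-4.92, -9.25, -17.39, -32.69, -61.46]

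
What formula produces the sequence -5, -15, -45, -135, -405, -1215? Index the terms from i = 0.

Check ratios: -15 / -5 = 3.0
Common ratio r = 3.
First term a = -5.
Formula: S_i = -5 * 3^i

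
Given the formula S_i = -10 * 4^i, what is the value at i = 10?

S_10 = -10 * 4^10 = -10 * 1048576 = -10485760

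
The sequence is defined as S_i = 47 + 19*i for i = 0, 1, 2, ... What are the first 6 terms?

This is an arithmetic sequence.
i=0: S_0 = 47 + 19*0 = 47
i=1: S_1 = 47 + 19*1 = 66
i=2: S_2 = 47 + 19*2 = 85
i=3: S_3 = 47 + 19*3 = 104
i=4: S_4 = 47 + 19*4 = 123
i=5: S_5 = 47 + 19*5 = 142
The first 6 terms are: [47, 66, 85, 104, 123, 142]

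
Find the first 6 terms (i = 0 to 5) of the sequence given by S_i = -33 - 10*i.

This is an arithmetic sequence.
i=0: S_0 = -33 + -10*0 = -33
i=1: S_1 = -33 + -10*1 = -43
i=2: S_2 = -33 + -10*2 = -53
i=3: S_3 = -33 + -10*3 = -63
i=4: S_4 = -33 + -10*4 = -73
i=5: S_5 = -33 + -10*5 = -83
The first 6 terms are: [-33, -43, -53, -63, -73, -83]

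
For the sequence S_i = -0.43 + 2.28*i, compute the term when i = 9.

S_9 = -0.43 + 2.28*9 = -0.43 + 20.52 = 20.09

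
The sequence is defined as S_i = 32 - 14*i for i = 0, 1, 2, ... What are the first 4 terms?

This is an arithmetic sequence.
i=0: S_0 = 32 + -14*0 = 32
i=1: S_1 = 32 + -14*1 = 18
i=2: S_2 = 32 + -14*2 = 4
i=3: S_3 = 32 + -14*3 = -10
The first 4 terms are: [32, 18, 4, -10]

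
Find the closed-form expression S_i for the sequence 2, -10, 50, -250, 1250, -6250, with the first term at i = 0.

Check ratios: -10 / 2 = -5.0
Common ratio r = -5.
First term a = 2.
Formula: S_i = 2 * (-5)^i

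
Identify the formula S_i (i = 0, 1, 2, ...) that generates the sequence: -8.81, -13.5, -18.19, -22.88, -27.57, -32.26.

Check differences: -13.5 - -8.81 = -4.69
-18.19 - -13.5 = -4.69
Common difference d = -4.69.
First term a = -8.81.
Formula: S_i = -8.81 - 4.69*i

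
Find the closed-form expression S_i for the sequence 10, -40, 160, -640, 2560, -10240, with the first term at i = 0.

Check ratios: -40 / 10 = -4.0
Common ratio r = -4.
First term a = 10.
Formula: S_i = 10 * (-4)^i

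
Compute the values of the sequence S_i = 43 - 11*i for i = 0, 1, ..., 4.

This is an arithmetic sequence.
i=0: S_0 = 43 + -11*0 = 43
i=1: S_1 = 43 + -11*1 = 32
i=2: S_2 = 43 + -11*2 = 21
i=3: S_3 = 43 + -11*3 = 10
i=4: S_4 = 43 + -11*4 = -1
The first 5 terms are: [43, 32, 21, 10, -1]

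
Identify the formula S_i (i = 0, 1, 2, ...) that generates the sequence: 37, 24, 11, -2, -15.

Check differences: 24 - 37 = -13
11 - 24 = -13
Common difference d = -13.
First term a = 37.
Formula: S_i = 37 - 13*i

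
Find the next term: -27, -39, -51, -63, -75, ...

Differences: -39 - -27 = -12
This is an arithmetic sequence with common difference d = -12.
Next term = -75 + -12 = -87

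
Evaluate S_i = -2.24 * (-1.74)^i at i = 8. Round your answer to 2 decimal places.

S_8 = -2.24 * (-1.74)^8 ≈ -2.24 * 84.0222 ≈ -188.21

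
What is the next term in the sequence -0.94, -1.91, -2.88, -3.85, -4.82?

Differences: -1.91 - -0.94 = -0.97
This is an arithmetic sequence with common difference d = -0.97.
Next term = -4.82 + -0.97 = -5.79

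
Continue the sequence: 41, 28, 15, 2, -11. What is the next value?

Differences: 28 - 41 = -13
This is an arithmetic sequence with common difference d = -13.
Next term = -11 + -13 = -24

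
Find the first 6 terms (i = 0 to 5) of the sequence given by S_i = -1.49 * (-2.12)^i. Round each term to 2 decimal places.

This is a geometric sequence.
i=0: S_0 = -1.49 * (-2.12)^0 = -1.49
i=1: S_1 = -1.49 * (-2.12)^1 ≈ 3.16
i=2: S_2 = -1.49 * (-2.12)^2 ≈ -6.7
i=3: S_3 = -1.49 * (-2.12)^3 ≈ 14.2
i=4: S_4 = -1.49 * (-2.12)^4 ≈ -30.1
i=5: S_5 = -1.49 * (-2.12)^5 ≈ 63.81
The first 6 terms are: [-1.49, 3.16, -6.7, 14.2, -30.1, 63.81]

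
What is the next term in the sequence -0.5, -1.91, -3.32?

Differences: -1.91 - -0.5 = -1.41
This is an arithmetic sequence with common difference d = -1.41.
Next term = -3.32 + -1.41 = -4.73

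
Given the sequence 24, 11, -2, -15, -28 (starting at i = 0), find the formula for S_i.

Check differences: 11 - 24 = -13
-2 - 11 = -13
Common difference d = -13.
First term a = 24.
Formula: S_i = 24 - 13*i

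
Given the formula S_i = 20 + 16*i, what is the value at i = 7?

S_7 = 20 + 16*7 = 20 + 112 = 132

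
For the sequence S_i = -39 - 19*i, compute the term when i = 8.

S_8 = -39 + -19*8 = -39 + -152 = -191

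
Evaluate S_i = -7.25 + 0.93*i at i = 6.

S_6 = -7.25 + 0.93*6 = -7.25 + 5.58 = -1.67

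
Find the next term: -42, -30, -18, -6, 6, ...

Differences: -30 - -42 = 12
This is an arithmetic sequence with common difference d = 12.
Next term = 6 + 12 = 18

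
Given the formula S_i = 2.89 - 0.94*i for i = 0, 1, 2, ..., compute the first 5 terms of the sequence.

This is an arithmetic sequence.
i=0: S_0 = 2.89 + -0.94*0 = 2.89
i=1: S_1 = 2.89 + -0.94*1 = 1.95
i=2: S_2 = 2.89 + -0.94*2 = 1.01
i=3: S_3 = 2.89 + -0.94*3 = 0.07
i=4: S_4 = 2.89 + -0.94*4 = -0.87
The first 5 terms are: [2.89, 1.95, 1.01, 0.07, -0.87]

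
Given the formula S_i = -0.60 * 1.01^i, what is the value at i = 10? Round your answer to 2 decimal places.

S_10 = -0.6 * 1.01^10 ≈ -0.6 * 1.1046 ≈ -0.66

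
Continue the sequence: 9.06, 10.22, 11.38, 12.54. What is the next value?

Differences: 10.22 - 9.06 = 1.16
This is an arithmetic sequence with common difference d = 1.16.
Next term = 12.54 + 1.16 = 13.7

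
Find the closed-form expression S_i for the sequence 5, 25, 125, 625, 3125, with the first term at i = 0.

Check ratios: 25 / 5 = 5.0
Common ratio r = 5.
First term a = 5.
Formula: S_i = 5 * 5^i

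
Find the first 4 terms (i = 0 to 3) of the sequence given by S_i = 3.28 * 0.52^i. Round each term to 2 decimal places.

This is a geometric sequence.
i=0: S_0 = 3.28 * 0.52^0 = 3.28
i=1: S_1 = 3.28 * 0.52^1 ≈ 1.71
i=2: S_2 = 3.28 * 0.52^2 ≈ 0.89
i=3: S_3 = 3.28 * 0.52^3 ≈ 0.46
The first 4 terms are: [3.28, 1.71, 0.89, 0.46]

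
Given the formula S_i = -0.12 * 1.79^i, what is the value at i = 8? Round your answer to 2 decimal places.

S_8 = -0.12 * 1.79^8 ≈ -0.12 * 105.396 ≈ -12.65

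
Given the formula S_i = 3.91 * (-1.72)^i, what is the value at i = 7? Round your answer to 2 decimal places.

S_7 = 3.91 * (-1.72)^7 ≈ 3.91 * -44.5348 ≈ -174.13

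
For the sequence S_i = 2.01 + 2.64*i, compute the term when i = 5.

S_5 = 2.01 + 2.64*5 = 2.01 + 13.2 = 15.21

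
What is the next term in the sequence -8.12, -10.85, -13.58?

Differences: -10.85 - -8.12 = -2.73
This is an arithmetic sequence with common difference d = -2.73.
Next term = -13.58 + -2.73 = -16.31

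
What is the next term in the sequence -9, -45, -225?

Ratios: -45 / -9 = 5.0
This is a geometric sequence with common ratio r = 5.
Next term = -225 * 5 = -1125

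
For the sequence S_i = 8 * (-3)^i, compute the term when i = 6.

S_6 = 8 * (-3)^6 = 8 * 729 = 5832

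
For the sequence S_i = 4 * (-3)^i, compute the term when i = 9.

S_9 = 4 * (-3)^9 = 4 * -19683 = -78732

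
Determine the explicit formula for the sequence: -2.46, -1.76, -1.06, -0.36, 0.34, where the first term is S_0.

Check differences: -1.76 - -2.46 = 0.7
-1.06 - -1.76 = 0.7
Common difference d = 0.7.
First term a = -2.46.
Formula: S_i = -2.46 + 0.70*i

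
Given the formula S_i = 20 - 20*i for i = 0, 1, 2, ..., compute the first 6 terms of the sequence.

This is an arithmetic sequence.
i=0: S_0 = 20 + -20*0 = 20
i=1: S_1 = 20 + -20*1 = 0
i=2: S_2 = 20 + -20*2 = -20
i=3: S_3 = 20 + -20*3 = -40
i=4: S_4 = 20 + -20*4 = -60
i=5: S_5 = 20 + -20*5 = -80
The first 6 terms are: [20, 0, -20, -40, -60, -80]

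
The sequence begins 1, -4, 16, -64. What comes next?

Ratios: -4 / 1 = -4.0
This is a geometric sequence with common ratio r = -4.
Next term = -64 * -4 = 256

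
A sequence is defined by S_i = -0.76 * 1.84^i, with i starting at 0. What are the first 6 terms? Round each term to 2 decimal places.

This is a geometric sequence.
i=0: S_0 = -0.76 * 1.84^0 = -0.76
i=1: S_1 = -0.76 * 1.84^1 ≈ -1.4
i=2: S_2 = -0.76 * 1.84^2 ≈ -2.57
i=3: S_3 = -0.76 * 1.84^3 ≈ -4.73
i=4: S_4 = -0.76 * 1.84^4 ≈ -8.71
i=5: S_5 = -0.76 * 1.84^5 ≈ -16.03
The first 6 terms are: [-0.76, -1.4, -2.57, -4.73, -8.71, -16.03]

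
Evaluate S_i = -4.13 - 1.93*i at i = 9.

S_9 = -4.13 + -1.93*9 = -4.13 + -17.37 = -21.5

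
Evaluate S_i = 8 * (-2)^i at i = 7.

S_7 = 8 * (-2)^7 = 8 * -128 = -1024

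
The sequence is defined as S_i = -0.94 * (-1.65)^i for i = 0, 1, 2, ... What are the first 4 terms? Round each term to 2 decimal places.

This is a geometric sequence.
i=0: S_0 = -0.94 * (-1.65)^0 = -0.94
i=1: S_1 = -0.94 * (-1.65)^1 ≈ 1.55
i=2: S_2 = -0.94 * (-1.65)^2 ≈ -2.56
i=3: S_3 = -0.94 * (-1.65)^3 ≈ 4.22
The first 4 terms are: [-0.94, 1.55, -2.56, 4.22]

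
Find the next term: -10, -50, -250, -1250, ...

Ratios: -50 / -10 = 5.0
This is a geometric sequence with common ratio r = 5.
Next term = -1250 * 5 = -6250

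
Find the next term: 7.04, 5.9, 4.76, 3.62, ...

Differences: 5.9 - 7.04 = -1.14
This is an arithmetic sequence with common difference d = -1.14.
Next term = 3.62 + -1.14 = 2.48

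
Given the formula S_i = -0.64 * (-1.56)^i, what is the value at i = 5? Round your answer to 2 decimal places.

S_5 = -0.64 * (-1.56)^5 ≈ -0.64 * -9.239 ≈ 5.91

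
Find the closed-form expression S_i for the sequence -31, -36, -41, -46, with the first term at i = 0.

Check differences: -36 - -31 = -5
-41 - -36 = -5
Common difference d = -5.
First term a = -31.
Formula: S_i = -31 - 5*i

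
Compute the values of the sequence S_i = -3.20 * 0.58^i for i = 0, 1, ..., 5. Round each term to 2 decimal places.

This is a geometric sequence.
i=0: S_0 = -3.2 * 0.58^0 = -3.2
i=1: S_1 = -3.2 * 0.58^1 ≈ -1.86
i=2: S_2 = -3.2 * 0.58^2 ≈ -1.08
i=3: S_3 = -3.2 * 0.58^3 ≈ -0.62
i=4: S_4 = -3.2 * 0.58^4 ≈ -0.36
i=5: S_5 = -3.2 * 0.58^5 ≈ -0.21
The first 6 terms are: [-3.2, -1.86, -1.08, -0.62, -0.36, -0.21]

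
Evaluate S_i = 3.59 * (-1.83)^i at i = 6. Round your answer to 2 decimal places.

S_6 = 3.59 * (-1.83)^6 ≈ 3.59 * 37.5584 ≈ 134.83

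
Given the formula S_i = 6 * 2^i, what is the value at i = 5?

S_5 = 6 * 2^5 = 6 * 32 = 192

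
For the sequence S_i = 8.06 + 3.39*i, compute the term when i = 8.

S_8 = 8.06 + 3.39*8 = 8.06 + 27.12 = 35.18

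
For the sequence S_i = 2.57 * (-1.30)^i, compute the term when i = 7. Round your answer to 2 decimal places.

S_7 = 2.57 * (-1.3)^7 ≈ 2.57 * -6.2749 ≈ -16.13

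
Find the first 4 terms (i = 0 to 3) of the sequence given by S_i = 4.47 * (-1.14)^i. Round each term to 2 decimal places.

This is a geometric sequence.
i=0: S_0 = 4.47 * (-1.14)^0 = 4.47
i=1: S_1 = 4.47 * (-1.14)^1 ≈ -5.1
i=2: S_2 = 4.47 * (-1.14)^2 ≈ 5.81
i=3: S_3 = 4.47 * (-1.14)^3 ≈ -6.62
The first 4 terms are: [4.47, -5.1, 5.81, -6.62]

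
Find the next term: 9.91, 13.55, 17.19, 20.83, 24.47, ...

Differences: 13.55 - 9.91 = 3.64
This is an arithmetic sequence with common difference d = 3.64.
Next term = 24.47 + 3.64 = 28.11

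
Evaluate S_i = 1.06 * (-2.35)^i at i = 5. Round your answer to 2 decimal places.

S_5 = 1.06 * (-2.35)^5 ≈ 1.06 * -71.6703 ≈ -75.97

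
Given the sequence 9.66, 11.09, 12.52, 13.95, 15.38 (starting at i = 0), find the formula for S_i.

Check differences: 11.09 - 9.66 = 1.43
12.52 - 11.09 = 1.43
Common difference d = 1.43.
First term a = 9.66.
Formula: S_i = 9.66 + 1.43*i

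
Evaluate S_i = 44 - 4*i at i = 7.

S_7 = 44 + -4*7 = 44 + -28 = 16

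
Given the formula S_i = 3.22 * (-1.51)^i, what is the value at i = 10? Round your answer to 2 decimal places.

S_10 = 3.22 * (-1.51)^10 ≈ 3.22 * 61.6268 ≈ 198.44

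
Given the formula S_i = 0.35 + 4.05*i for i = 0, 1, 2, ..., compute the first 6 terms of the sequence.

This is an arithmetic sequence.
i=0: S_0 = 0.35 + 4.05*0 = 0.35
i=1: S_1 = 0.35 + 4.05*1 = 4.4
i=2: S_2 = 0.35 + 4.05*2 = 8.45
i=3: S_3 = 0.35 + 4.05*3 = 12.5
i=4: S_4 = 0.35 + 4.05*4 = 16.55
i=5: S_5 = 0.35 + 4.05*5 = 20.6
The first 6 terms are: [0.35, 4.4, 8.45, 12.5, 16.55, 20.6]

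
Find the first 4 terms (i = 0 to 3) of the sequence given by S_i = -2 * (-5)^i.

This is a geometric sequence.
i=0: S_0 = -2 * (-5)^0 = -2
i=1: S_1 = -2 * (-5)^1 = 10
i=2: S_2 = -2 * (-5)^2 = -50
i=3: S_3 = -2 * (-5)^3 = 250
The first 4 terms are: [-2, 10, -50, 250]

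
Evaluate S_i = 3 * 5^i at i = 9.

S_9 = 3 * 5^9 = 3 * 1953125 = 5859375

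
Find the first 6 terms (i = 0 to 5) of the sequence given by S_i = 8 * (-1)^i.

This is a geometric sequence.
i=0: S_0 = 8 * (-1)^0 = 8
i=1: S_1 = 8 * (-1)^1 = -8
i=2: S_2 = 8 * (-1)^2 = 8
i=3: S_3 = 8 * (-1)^3 = -8
i=4: S_4 = 8 * (-1)^4 = 8
i=5: S_5 = 8 * (-1)^5 = -8
The first 6 terms are: [8, -8, 8, -8, 8, -8]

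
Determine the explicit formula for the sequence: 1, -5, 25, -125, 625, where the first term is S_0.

Check ratios: -5 / 1 = -5.0
Common ratio r = -5.
First term a = 1.
Formula: S_i = 1 * (-5)^i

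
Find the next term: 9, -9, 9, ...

Ratios: -9 / 9 = -1.0
This is a geometric sequence with common ratio r = -1.
Next term = 9 * -1 = -9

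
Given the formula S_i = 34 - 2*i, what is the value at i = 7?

S_7 = 34 + -2*7 = 34 + -14 = 20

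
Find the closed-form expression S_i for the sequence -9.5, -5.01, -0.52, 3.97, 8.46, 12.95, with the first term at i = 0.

Check differences: -5.01 - -9.5 = 4.49
-0.52 - -5.01 = 4.49
Common difference d = 4.49.
First term a = -9.5.
Formula: S_i = -9.50 + 4.49*i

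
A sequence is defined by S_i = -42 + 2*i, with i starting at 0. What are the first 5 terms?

This is an arithmetic sequence.
i=0: S_0 = -42 + 2*0 = -42
i=1: S_1 = -42 + 2*1 = -40
i=2: S_2 = -42 + 2*2 = -38
i=3: S_3 = -42 + 2*3 = -36
i=4: S_4 = -42 + 2*4 = -34
The first 5 terms are: [-42, -40, -38, -36, -34]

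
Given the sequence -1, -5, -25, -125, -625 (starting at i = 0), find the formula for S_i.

Check ratios: -5 / -1 = 5.0
Common ratio r = 5.
First term a = -1.
Formula: S_i = -1 * 5^i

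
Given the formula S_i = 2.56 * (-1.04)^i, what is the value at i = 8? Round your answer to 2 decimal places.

S_8 = 2.56 * (-1.04)^8 ≈ 2.56 * 1.3686 ≈ 3.5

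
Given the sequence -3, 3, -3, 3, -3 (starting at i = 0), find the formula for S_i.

Check ratios: 3 / -3 = -1.0
Common ratio r = -1.
First term a = -3.
Formula: S_i = -3 * (-1)^i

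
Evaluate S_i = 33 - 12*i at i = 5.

S_5 = 33 + -12*5 = 33 + -60 = -27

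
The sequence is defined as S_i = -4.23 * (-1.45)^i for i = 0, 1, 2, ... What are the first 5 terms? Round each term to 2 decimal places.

This is a geometric sequence.
i=0: S_0 = -4.23 * (-1.45)^0 = -4.23
i=1: S_1 = -4.23 * (-1.45)^1 ≈ 6.13
i=2: S_2 = -4.23 * (-1.45)^2 ≈ -8.89
i=3: S_3 = -4.23 * (-1.45)^3 ≈ 12.9
i=4: S_4 = -4.23 * (-1.45)^4 ≈ -18.7
The first 5 terms are: [-4.23, 6.13, -8.89, 12.9, -18.7]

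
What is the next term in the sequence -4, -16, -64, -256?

Ratios: -16 / -4 = 4.0
This is a geometric sequence with common ratio r = 4.
Next term = -256 * 4 = -1024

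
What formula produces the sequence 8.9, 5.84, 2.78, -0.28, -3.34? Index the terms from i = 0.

Check differences: 5.84 - 8.9 = -3.06
2.78 - 5.84 = -3.06
Common difference d = -3.06.
First term a = 8.9.
Formula: S_i = 8.90 - 3.06*i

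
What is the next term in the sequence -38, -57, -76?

Differences: -57 - -38 = -19
This is an arithmetic sequence with common difference d = -19.
Next term = -76 + -19 = -95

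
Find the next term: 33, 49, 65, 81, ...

Differences: 49 - 33 = 16
This is an arithmetic sequence with common difference d = 16.
Next term = 81 + 16 = 97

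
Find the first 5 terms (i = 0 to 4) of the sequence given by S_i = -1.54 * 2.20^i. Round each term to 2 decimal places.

This is a geometric sequence.
i=0: S_0 = -1.54 * 2.2^0 = -1.54
i=1: S_1 = -1.54 * 2.2^1 ≈ -3.39
i=2: S_2 = -1.54 * 2.2^2 ≈ -7.45
i=3: S_3 = -1.54 * 2.2^3 ≈ -16.4
i=4: S_4 = -1.54 * 2.2^4 ≈ -36.08
The first 5 terms are: [-1.54, -3.39, -7.45, -16.4, -36.08]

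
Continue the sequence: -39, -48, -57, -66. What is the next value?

Differences: -48 - -39 = -9
This is an arithmetic sequence with common difference d = -9.
Next term = -66 + -9 = -75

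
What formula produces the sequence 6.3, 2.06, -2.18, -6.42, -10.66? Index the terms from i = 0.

Check differences: 2.06 - 6.3 = -4.24
-2.18 - 2.06 = -4.24
Common difference d = -4.24.
First term a = 6.3.
Formula: S_i = 6.30 - 4.24*i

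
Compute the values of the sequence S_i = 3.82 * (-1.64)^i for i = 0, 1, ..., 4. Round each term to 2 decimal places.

This is a geometric sequence.
i=0: S_0 = 3.82 * (-1.64)^0 = 3.82
i=1: S_1 = 3.82 * (-1.64)^1 ≈ -6.26
i=2: S_2 = 3.82 * (-1.64)^2 ≈ 10.27
i=3: S_3 = 3.82 * (-1.64)^3 ≈ -16.85
i=4: S_4 = 3.82 * (-1.64)^4 ≈ 27.63
The first 5 terms are: [3.82, -6.26, 10.27, -16.85, 27.63]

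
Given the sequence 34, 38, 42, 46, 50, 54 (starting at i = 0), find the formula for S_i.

Check differences: 38 - 34 = 4
42 - 38 = 4
Common difference d = 4.
First term a = 34.
Formula: S_i = 34 + 4*i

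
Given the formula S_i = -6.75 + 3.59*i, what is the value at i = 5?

S_5 = -6.75 + 3.59*5 = -6.75 + 17.95 = 11.2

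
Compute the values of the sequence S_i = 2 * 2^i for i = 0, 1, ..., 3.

This is a geometric sequence.
i=0: S_0 = 2 * 2^0 = 2
i=1: S_1 = 2 * 2^1 = 4
i=2: S_2 = 2 * 2^2 = 8
i=3: S_3 = 2 * 2^3 = 16
The first 4 terms are: [2, 4, 8, 16]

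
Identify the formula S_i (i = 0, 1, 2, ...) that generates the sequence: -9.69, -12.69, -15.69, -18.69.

Check differences: -12.69 - -9.69 = -3.0
-15.69 - -12.69 = -3.0
Common difference d = -3.0.
First term a = -9.69.
Formula: S_i = -9.69 - 3.00*i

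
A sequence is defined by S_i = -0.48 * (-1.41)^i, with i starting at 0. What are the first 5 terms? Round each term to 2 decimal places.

This is a geometric sequence.
i=0: S_0 = -0.48 * (-1.41)^0 = -0.48
i=1: S_1 = -0.48 * (-1.41)^1 ≈ 0.68
i=2: S_2 = -0.48 * (-1.41)^2 ≈ -0.95
i=3: S_3 = -0.48 * (-1.41)^3 ≈ 1.35
i=4: S_4 = -0.48 * (-1.41)^4 ≈ -1.9
The first 5 terms are: [-0.48, 0.68, -0.95, 1.35, -1.9]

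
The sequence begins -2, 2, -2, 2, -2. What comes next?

Ratios: 2 / -2 = -1.0
This is a geometric sequence with common ratio r = -1.
Next term = -2 * -1 = 2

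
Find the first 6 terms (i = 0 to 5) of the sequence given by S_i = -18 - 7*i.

This is an arithmetic sequence.
i=0: S_0 = -18 + -7*0 = -18
i=1: S_1 = -18 + -7*1 = -25
i=2: S_2 = -18 + -7*2 = -32
i=3: S_3 = -18 + -7*3 = -39
i=4: S_4 = -18 + -7*4 = -46
i=5: S_5 = -18 + -7*5 = -53
The first 6 terms are: [-18, -25, -32, -39, -46, -53]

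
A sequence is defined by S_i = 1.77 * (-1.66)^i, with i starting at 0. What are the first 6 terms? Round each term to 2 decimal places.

This is a geometric sequence.
i=0: S_0 = 1.77 * (-1.66)^0 = 1.77
i=1: S_1 = 1.77 * (-1.66)^1 ≈ -2.94
i=2: S_2 = 1.77 * (-1.66)^2 ≈ 4.88
i=3: S_3 = 1.77 * (-1.66)^3 ≈ -8.1
i=4: S_4 = 1.77 * (-1.66)^4 ≈ 13.44
i=5: S_5 = 1.77 * (-1.66)^5 ≈ -22.31
The first 6 terms are: [1.77, -2.94, 4.88, -8.1, 13.44, -22.31]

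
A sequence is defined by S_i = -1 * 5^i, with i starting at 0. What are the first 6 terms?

This is a geometric sequence.
i=0: S_0 = -1 * 5^0 = -1
i=1: S_1 = -1 * 5^1 = -5
i=2: S_2 = -1 * 5^2 = -25
i=3: S_3 = -1 * 5^3 = -125
i=4: S_4 = -1 * 5^4 = -625
i=5: S_5 = -1 * 5^5 = -3125
The first 6 terms are: [-1, -5, -25, -125, -625, -3125]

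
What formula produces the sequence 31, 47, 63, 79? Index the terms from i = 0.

Check differences: 47 - 31 = 16
63 - 47 = 16
Common difference d = 16.
First term a = 31.
Formula: S_i = 31 + 16*i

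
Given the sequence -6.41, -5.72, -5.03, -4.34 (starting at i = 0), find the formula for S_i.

Check differences: -5.72 - -6.41 = 0.69
-5.03 - -5.72 = 0.69
Common difference d = 0.69.
First term a = -6.41.
Formula: S_i = -6.41 + 0.69*i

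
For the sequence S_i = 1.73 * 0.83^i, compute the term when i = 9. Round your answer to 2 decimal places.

S_9 = 1.73 * 0.83^9 ≈ 1.73 * 0.1869 ≈ 0.32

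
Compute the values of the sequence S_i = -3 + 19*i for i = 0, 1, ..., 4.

This is an arithmetic sequence.
i=0: S_0 = -3 + 19*0 = -3
i=1: S_1 = -3 + 19*1 = 16
i=2: S_2 = -3 + 19*2 = 35
i=3: S_3 = -3 + 19*3 = 54
i=4: S_4 = -3 + 19*4 = 73
The first 5 terms are: [-3, 16, 35, 54, 73]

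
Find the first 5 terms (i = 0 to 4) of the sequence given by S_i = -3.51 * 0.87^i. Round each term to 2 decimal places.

This is a geometric sequence.
i=0: S_0 = -3.51 * 0.87^0 = -3.51
i=1: S_1 = -3.51 * 0.87^1 ≈ -3.05
i=2: S_2 = -3.51 * 0.87^2 ≈ -2.66
i=3: S_3 = -3.51 * 0.87^3 ≈ -2.31
i=4: S_4 = -3.51 * 0.87^4 ≈ -2.01
The first 5 terms are: [-3.51, -3.05, -2.66, -2.31, -2.01]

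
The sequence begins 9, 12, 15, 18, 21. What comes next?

Differences: 12 - 9 = 3
This is an arithmetic sequence with common difference d = 3.
Next term = 21 + 3 = 24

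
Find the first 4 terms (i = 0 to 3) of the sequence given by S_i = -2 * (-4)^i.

This is a geometric sequence.
i=0: S_0 = -2 * (-4)^0 = -2
i=1: S_1 = -2 * (-4)^1 = 8
i=2: S_2 = -2 * (-4)^2 = -32
i=3: S_3 = -2 * (-4)^3 = 128
The first 4 terms are: [-2, 8, -32, 128]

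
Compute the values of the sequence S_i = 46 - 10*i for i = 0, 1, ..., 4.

This is an arithmetic sequence.
i=0: S_0 = 46 + -10*0 = 46
i=1: S_1 = 46 + -10*1 = 36
i=2: S_2 = 46 + -10*2 = 26
i=3: S_3 = 46 + -10*3 = 16
i=4: S_4 = 46 + -10*4 = 6
The first 5 terms are: [46, 36, 26, 16, 6]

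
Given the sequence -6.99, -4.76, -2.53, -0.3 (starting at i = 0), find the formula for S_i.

Check differences: -4.76 - -6.99 = 2.23
-2.53 - -4.76 = 2.23
Common difference d = 2.23.
First term a = -6.99.
Formula: S_i = -6.99 + 2.23*i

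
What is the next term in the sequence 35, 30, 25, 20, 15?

Differences: 30 - 35 = -5
This is an arithmetic sequence with common difference d = -5.
Next term = 15 + -5 = 10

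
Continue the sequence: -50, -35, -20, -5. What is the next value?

Differences: -35 - -50 = 15
This is an arithmetic sequence with common difference d = 15.
Next term = -5 + 15 = 10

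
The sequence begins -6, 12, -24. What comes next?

Ratios: 12 / -6 = -2.0
This is a geometric sequence with common ratio r = -2.
Next term = -24 * -2 = 48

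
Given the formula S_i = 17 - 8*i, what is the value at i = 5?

S_5 = 17 + -8*5 = 17 + -40 = -23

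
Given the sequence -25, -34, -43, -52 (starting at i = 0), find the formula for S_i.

Check differences: -34 - -25 = -9
-43 - -34 = -9
Common difference d = -9.
First term a = -25.
Formula: S_i = -25 - 9*i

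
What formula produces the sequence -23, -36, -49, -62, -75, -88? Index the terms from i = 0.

Check differences: -36 - -23 = -13
-49 - -36 = -13
Common difference d = -13.
First term a = -23.
Formula: S_i = -23 - 13*i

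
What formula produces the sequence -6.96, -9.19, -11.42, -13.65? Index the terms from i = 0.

Check differences: -9.19 - -6.96 = -2.23
-11.42 - -9.19 = -2.23
Common difference d = -2.23.
First term a = -6.96.
Formula: S_i = -6.96 - 2.23*i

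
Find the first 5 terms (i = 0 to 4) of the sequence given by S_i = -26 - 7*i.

This is an arithmetic sequence.
i=0: S_0 = -26 + -7*0 = -26
i=1: S_1 = -26 + -7*1 = -33
i=2: S_2 = -26 + -7*2 = -40
i=3: S_3 = -26 + -7*3 = -47
i=4: S_4 = -26 + -7*4 = -54
The first 5 terms are: [-26, -33, -40, -47, -54]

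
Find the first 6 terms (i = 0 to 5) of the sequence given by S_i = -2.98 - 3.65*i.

This is an arithmetic sequence.
i=0: S_0 = -2.98 + -3.65*0 = -2.98
i=1: S_1 = -2.98 + -3.65*1 = -6.63
i=2: S_2 = -2.98 + -3.65*2 = -10.28
i=3: S_3 = -2.98 + -3.65*3 = -13.93
i=4: S_4 = -2.98 + -3.65*4 = -17.58
i=5: S_5 = -2.98 + -3.65*5 = -21.23
The first 6 terms are: [-2.98, -6.63, -10.28, -13.93, -17.58, -21.23]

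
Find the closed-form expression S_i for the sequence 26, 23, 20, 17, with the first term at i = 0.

Check differences: 23 - 26 = -3
20 - 23 = -3
Common difference d = -3.
First term a = 26.
Formula: S_i = 26 - 3*i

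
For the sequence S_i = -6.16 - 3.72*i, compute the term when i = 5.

S_5 = -6.16 + -3.72*5 = -6.16 + -18.6 = -24.76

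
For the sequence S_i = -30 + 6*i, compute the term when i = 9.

S_9 = -30 + 6*9 = -30 + 54 = 24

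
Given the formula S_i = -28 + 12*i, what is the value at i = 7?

S_7 = -28 + 12*7 = -28 + 84 = 56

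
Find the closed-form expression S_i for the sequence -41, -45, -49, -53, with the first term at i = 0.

Check differences: -45 - -41 = -4
-49 - -45 = -4
Common difference d = -4.
First term a = -41.
Formula: S_i = -41 - 4*i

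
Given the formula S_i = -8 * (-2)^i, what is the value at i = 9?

S_9 = -8 * (-2)^9 = -8 * -512 = 4096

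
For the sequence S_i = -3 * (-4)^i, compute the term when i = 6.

S_6 = -3 * (-4)^6 = -3 * 4096 = -12288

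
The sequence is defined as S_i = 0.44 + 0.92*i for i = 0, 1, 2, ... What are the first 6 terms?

This is an arithmetic sequence.
i=0: S_0 = 0.44 + 0.92*0 = 0.44
i=1: S_1 = 0.44 + 0.92*1 = 1.36
i=2: S_2 = 0.44 + 0.92*2 = 2.28
i=3: S_3 = 0.44 + 0.92*3 = 3.2
i=4: S_4 = 0.44 + 0.92*4 = 4.12
i=5: S_5 = 0.44 + 0.92*5 = 5.04
The first 6 terms are: [0.44, 1.36, 2.28, 3.2, 4.12, 5.04]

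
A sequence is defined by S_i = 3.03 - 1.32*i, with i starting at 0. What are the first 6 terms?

This is an arithmetic sequence.
i=0: S_0 = 3.03 + -1.32*0 = 3.03
i=1: S_1 = 3.03 + -1.32*1 = 1.71
i=2: S_2 = 3.03 + -1.32*2 = 0.39
i=3: S_3 = 3.03 + -1.32*3 = -0.93
i=4: S_4 = 3.03 + -1.32*4 = -2.25
i=5: S_5 = 3.03 + -1.32*5 = -3.57
The first 6 terms are: [3.03, 1.71, 0.39, -0.93, -2.25, -3.57]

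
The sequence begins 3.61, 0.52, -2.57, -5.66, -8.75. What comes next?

Differences: 0.52 - 3.61 = -3.09
This is an arithmetic sequence with common difference d = -3.09.
Next term = -8.75 + -3.09 = -11.84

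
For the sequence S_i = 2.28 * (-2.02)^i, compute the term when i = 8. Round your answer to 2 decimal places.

S_8 = 2.28 * (-2.02)^8 ≈ 2.28 * 277.2113 ≈ 632.04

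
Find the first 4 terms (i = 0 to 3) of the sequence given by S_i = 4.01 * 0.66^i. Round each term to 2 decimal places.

This is a geometric sequence.
i=0: S_0 = 4.01 * 0.66^0 = 4.01
i=1: S_1 = 4.01 * 0.66^1 ≈ 2.65
i=2: S_2 = 4.01 * 0.66^2 ≈ 1.75
i=3: S_3 = 4.01 * 0.66^3 ≈ 1.15
The first 4 terms are: [4.01, 2.65, 1.75, 1.15]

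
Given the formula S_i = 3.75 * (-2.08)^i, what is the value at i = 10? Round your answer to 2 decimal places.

S_10 = 3.75 * (-2.08)^10 ≈ 3.75 * 1515.7701 ≈ 5684.14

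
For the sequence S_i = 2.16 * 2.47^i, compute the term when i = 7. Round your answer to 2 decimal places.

S_7 = 2.16 * 2.47^7 ≈ 2.16 * 560.8913 ≈ 1211.53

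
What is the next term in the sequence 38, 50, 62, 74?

Differences: 50 - 38 = 12
This is an arithmetic sequence with common difference d = 12.
Next term = 74 + 12 = 86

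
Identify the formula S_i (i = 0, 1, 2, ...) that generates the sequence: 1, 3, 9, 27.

Check ratios: 3 / 1 = 3.0
Common ratio r = 3.
First term a = 1.
Formula: S_i = 1 * 3^i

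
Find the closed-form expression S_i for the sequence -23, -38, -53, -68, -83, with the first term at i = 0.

Check differences: -38 - -23 = -15
-53 - -38 = -15
Common difference d = -15.
First term a = -23.
Formula: S_i = -23 - 15*i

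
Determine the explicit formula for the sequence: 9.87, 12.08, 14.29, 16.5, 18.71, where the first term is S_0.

Check differences: 12.08 - 9.87 = 2.21
14.29 - 12.08 = 2.21
Common difference d = 2.21.
First term a = 9.87.
Formula: S_i = 9.87 + 2.21*i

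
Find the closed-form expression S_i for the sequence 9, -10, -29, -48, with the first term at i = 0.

Check differences: -10 - 9 = -19
-29 - -10 = -19
Common difference d = -19.
First term a = 9.
Formula: S_i = 9 - 19*i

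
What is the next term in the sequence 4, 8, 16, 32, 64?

Ratios: 8 / 4 = 2.0
This is a geometric sequence with common ratio r = 2.
Next term = 64 * 2 = 128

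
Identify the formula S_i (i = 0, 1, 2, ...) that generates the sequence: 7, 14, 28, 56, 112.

Check ratios: 14 / 7 = 2.0
Common ratio r = 2.
First term a = 7.
Formula: S_i = 7 * 2^i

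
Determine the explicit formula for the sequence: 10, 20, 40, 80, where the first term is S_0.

Check ratios: 20 / 10 = 2.0
Common ratio r = 2.
First term a = 10.
Formula: S_i = 10 * 2^i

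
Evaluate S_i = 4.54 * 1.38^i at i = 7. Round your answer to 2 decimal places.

S_7 = 4.54 * 1.38^7 ≈ 4.54 * 9.5313 ≈ 43.27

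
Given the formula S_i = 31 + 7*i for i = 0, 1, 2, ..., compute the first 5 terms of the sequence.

This is an arithmetic sequence.
i=0: S_0 = 31 + 7*0 = 31
i=1: S_1 = 31 + 7*1 = 38
i=2: S_2 = 31 + 7*2 = 45
i=3: S_3 = 31 + 7*3 = 52
i=4: S_4 = 31 + 7*4 = 59
The first 5 terms are: [31, 38, 45, 52, 59]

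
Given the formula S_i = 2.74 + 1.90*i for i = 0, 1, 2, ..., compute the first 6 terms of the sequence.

This is an arithmetic sequence.
i=0: S_0 = 2.74 + 1.9*0 = 2.74
i=1: S_1 = 2.74 + 1.9*1 = 4.64
i=2: S_2 = 2.74 + 1.9*2 = 6.54
i=3: S_3 = 2.74 + 1.9*3 = 8.44
i=4: S_4 = 2.74 + 1.9*4 = 10.34
i=5: S_5 = 2.74 + 1.9*5 = 12.24
The first 6 terms are: [2.74, 4.64, 6.54, 8.44, 10.34, 12.24]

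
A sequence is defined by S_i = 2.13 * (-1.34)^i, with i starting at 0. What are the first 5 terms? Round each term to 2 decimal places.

This is a geometric sequence.
i=0: S_0 = 2.13 * (-1.34)^0 = 2.13
i=1: S_1 = 2.13 * (-1.34)^1 ≈ -2.85
i=2: S_2 = 2.13 * (-1.34)^2 ≈ 3.82
i=3: S_3 = 2.13 * (-1.34)^3 ≈ -5.13
i=4: S_4 = 2.13 * (-1.34)^4 ≈ 6.87
The first 5 terms are: [2.13, -2.85, 3.82, -5.13, 6.87]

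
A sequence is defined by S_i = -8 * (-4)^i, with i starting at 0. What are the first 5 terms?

This is a geometric sequence.
i=0: S_0 = -8 * (-4)^0 = -8
i=1: S_1 = -8 * (-4)^1 = 32
i=2: S_2 = -8 * (-4)^2 = -128
i=3: S_3 = -8 * (-4)^3 = 512
i=4: S_4 = -8 * (-4)^4 = -2048
The first 5 terms are: [-8, 32, -128, 512, -2048]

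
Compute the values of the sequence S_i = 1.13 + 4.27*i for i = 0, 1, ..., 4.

This is an arithmetic sequence.
i=0: S_0 = 1.13 + 4.27*0 = 1.13
i=1: S_1 = 1.13 + 4.27*1 = 5.4
i=2: S_2 = 1.13 + 4.27*2 = 9.67
i=3: S_3 = 1.13 + 4.27*3 = 13.94
i=4: S_4 = 1.13 + 4.27*4 = 18.21
The first 5 terms are: [1.13, 5.4, 9.67, 13.94, 18.21]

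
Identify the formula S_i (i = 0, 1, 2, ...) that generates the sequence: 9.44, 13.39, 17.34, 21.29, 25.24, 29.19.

Check differences: 13.39 - 9.44 = 3.95
17.34 - 13.39 = 3.95
Common difference d = 3.95.
First term a = 9.44.
Formula: S_i = 9.44 + 3.95*i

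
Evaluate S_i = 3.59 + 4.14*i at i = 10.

S_10 = 3.59 + 4.14*10 = 3.59 + 41.4 = 44.99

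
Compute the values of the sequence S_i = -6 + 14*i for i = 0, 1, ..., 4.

This is an arithmetic sequence.
i=0: S_0 = -6 + 14*0 = -6
i=1: S_1 = -6 + 14*1 = 8
i=2: S_2 = -6 + 14*2 = 22
i=3: S_3 = -6 + 14*3 = 36
i=4: S_4 = -6 + 14*4 = 50
The first 5 terms are: [-6, 8, 22, 36, 50]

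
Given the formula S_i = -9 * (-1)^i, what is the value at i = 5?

S_5 = -9 * (-1)^5 = -9 * -1 = 9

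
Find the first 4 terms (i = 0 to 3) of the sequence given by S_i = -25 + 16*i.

This is an arithmetic sequence.
i=0: S_0 = -25 + 16*0 = -25
i=1: S_1 = -25 + 16*1 = -9
i=2: S_2 = -25 + 16*2 = 7
i=3: S_3 = -25 + 16*3 = 23
The first 4 terms are: [-25, -9, 7, 23]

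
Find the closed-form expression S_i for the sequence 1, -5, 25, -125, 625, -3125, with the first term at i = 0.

Check ratios: -5 / 1 = -5.0
Common ratio r = -5.
First term a = 1.
Formula: S_i = 1 * (-5)^i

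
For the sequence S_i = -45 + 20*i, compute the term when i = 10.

S_10 = -45 + 20*10 = -45 + 200 = 155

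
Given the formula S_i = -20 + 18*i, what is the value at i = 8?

S_8 = -20 + 18*8 = -20 + 144 = 124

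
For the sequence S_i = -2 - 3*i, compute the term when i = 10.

S_10 = -2 + -3*10 = -2 + -30 = -32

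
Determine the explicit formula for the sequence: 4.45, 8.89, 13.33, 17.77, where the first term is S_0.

Check differences: 8.89 - 4.45 = 4.44
13.33 - 8.89 = 4.44
Common difference d = 4.44.
First term a = 4.45.
Formula: S_i = 4.45 + 4.44*i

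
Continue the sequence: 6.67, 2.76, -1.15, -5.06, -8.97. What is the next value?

Differences: 2.76 - 6.67 = -3.91
This is an arithmetic sequence with common difference d = -3.91.
Next term = -8.97 + -3.91 = -12.88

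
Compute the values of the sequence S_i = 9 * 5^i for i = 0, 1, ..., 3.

This is a geometric sequence.
i=0: S_0 = 9 * 5^0 = 9
i=1: S_1 = 9 * 5^1 = 45
i=2: S_2 = 9 * 5^2 = 225
i=3: S_3 = 9 * 5^3 = 1125
The first 4 terms are: [9, 45, 225, 1125]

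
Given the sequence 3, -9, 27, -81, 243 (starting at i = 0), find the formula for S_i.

Check ratios: -9 / 3 = -3.0
Common ratio r = -3.
First term a = 3.
Formula: S_i = 3 * (-3)^i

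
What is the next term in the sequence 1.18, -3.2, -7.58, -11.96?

Differences: -3.2 - 1.18 = -4.38
This is an arithmetic sequence with common difference d = -4.38.
Next term = -11.96 + -4.38 = -16.34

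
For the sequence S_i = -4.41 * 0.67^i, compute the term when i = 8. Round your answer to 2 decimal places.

S_8 = -4.41 * 0.67^8 ≈ -4.41 * 0.0406 ≈ -0.18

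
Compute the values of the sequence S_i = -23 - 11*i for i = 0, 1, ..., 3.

This is an arithmetic sequence.
i=0: S_0 = -23 + -11*0 = -23
i=1: S_1 = -23 + -11*1 = -34
i=2: S_2 = -23 + -11*2 = -45
i=3: S_3 = -23 + -11*3 = -56
The first 4 terms are: [-23, -34, -45, -56]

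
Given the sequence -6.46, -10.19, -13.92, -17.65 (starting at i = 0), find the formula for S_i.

Check differences: -10.19 - -6.46 = -3.73
-13.92 - -10.19 = -3.73
Common difference d = -3.73.
First term a = -6.46.
Formula: S_i = -6.46 - 3.73*i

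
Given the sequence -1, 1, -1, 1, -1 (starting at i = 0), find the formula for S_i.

Check ratios: 1 / -1 = -1.0
Common ratio r = -1.
First term a = -1.
Formula: S_i = -1 * (-1)^i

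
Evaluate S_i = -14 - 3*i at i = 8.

S_8 = -14 + -3*8 = -14 + -24 = -38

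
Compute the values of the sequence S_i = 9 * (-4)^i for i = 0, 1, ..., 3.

This is a geometric sequence.
i=0: S_0 = 9 * (-4)^0 = 9
i=1: S_1 = 9 * (-4)^1 = -36
i=2: S_2 = 9 * (-4)^2 = 144
i=3: S_3 = 9 * (-4)^3 = -576
The first 4 terms are: [9, -36, 144, -576]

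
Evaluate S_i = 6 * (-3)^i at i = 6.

S_6 = 6 * (-3)^6 = 6 * 729 = 4374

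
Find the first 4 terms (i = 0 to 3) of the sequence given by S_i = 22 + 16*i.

This is an arithmetic sequence.
i=0: S_0 = 22 + 16*0 = 22
i=1: S_1 = 22 + 16*1 = 38
i=2: S_2 = 22 + 16*2 = 54
i=3: S_3 = 22 + 16*3 = 70
The first 4 terms are: [22, 38, 54, 70]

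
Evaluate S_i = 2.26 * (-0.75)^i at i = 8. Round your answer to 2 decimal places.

S_8 = 2.26 * (-0.75)^8 ≈ 2.26 * 0.1001 ≈ 0.23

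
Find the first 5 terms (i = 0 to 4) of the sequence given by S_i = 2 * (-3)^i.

This is a geometric sequence.
i=0: S_0 = 2 * (-3)^0 = 2
i=1: S_1 = 2 * (-3)^1 = -6
i=2: S_2 = 2 * (-3)^2 = 18
i=3: S_3 = 2 * (-3)^3 = -54
i=4: S_4 = 2 * (-3)^4 = 162
The first 5 terms are: [2, -6, 18, -54, 162]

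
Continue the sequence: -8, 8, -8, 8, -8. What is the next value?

Ratios: 8 / -8 = -1.0
This is a geometric sequence with common ratio r = -1.
Next term = -8 * -1 = 8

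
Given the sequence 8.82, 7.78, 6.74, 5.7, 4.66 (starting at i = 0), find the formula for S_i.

Check differences: 7.78 - 8.82 = -1.04
6.74 - 7.78 = -1.04
Common difference d = -1.04.
First term a = 8.82.
Formula: S_i = 8.82 - 1.04*i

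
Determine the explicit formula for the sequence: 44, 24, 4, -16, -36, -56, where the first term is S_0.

Check differences: 24 - 44 = -20
4 - 24 = -20
Common difference d = -20.
First term a = 44.
Formula: S_i = 44 - 20*i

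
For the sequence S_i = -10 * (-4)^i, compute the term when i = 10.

S_10 = -10 * (-4)^10 = -10 * 1048576 = -10485760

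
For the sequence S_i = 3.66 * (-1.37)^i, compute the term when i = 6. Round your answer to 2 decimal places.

S_6 = 3.66 * (-1.37)^6 ≈ 3.66 * 6.6119 ≈ 24.2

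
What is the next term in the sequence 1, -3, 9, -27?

Ratios: -3 / 1 = -3.0
This is a geometric sequence with common ratio r = -3.
Next term = -27 * -3 = 81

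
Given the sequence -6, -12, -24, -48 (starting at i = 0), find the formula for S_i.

Check ratios: -12 / -6 = 2.0
Common ratio r = 2.
First term a = -6.
Formula: S_i = -6 * 2^i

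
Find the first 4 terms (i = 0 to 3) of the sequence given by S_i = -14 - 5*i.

This is an arithmetic sequence.
i=0: S_0 = -14 + -5*0 = -14
i=1: S_1 = -14 + -5*1 = -19
i=2: S_2 = -14 + -5*2 = -24
i=3: S_3 = -14 + -5*3 = -29
The first 4 terms are: [-14, -19, -24, -29]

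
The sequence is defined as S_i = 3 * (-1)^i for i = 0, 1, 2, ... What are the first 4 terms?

This is a geometric sequence.
i=0: S_0 = 3 * (-1)^0 = 3
i=1: S_1 = 3 * (-1)^1 = -3
i=2: S_2 = 3 * (-1)^2 = 3
i=3: S_3 = 3 * (-1)^3 = -3
The first 4 terms are: [3, -3, 3, -3]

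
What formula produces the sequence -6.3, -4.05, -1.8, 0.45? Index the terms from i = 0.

Check differences: -4.05 - -6.3 = 2.25
-1.8 - -4.05 = 2.25
Common difference d = 2.25.
First term a = -6.3.
Formula: S_i = -6.30 + 2.25*i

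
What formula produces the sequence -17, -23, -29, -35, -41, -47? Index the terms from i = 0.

Check differences: -23 - -17 = -6
-29 - -23 = -6
Common difference d = -6.
First term a = -17.
Formula: S_i = -17 - 6*i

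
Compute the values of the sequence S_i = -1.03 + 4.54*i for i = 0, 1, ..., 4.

This is an arithmetic sequence.
i=0: S_0 = -1.03 + 4.54*0 = -1.03
i=1: S_1 = -1.03 + 4.54*1 = 3.51
i=2: S_2 = -1.03 + 4.54*2 = 8.05
i=3: S_3 = -1.03 + 4.54*3 = 12.59
i=4: S_4 = -1.03 + 4.54*4 = 17.13
The first 5 terms are: [-1.03, 3.51, 8.05, 12.59, 17.13]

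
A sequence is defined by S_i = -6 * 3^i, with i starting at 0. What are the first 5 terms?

This is a geometric sequence.
i=0: S_0 = -6 * 3^0 = -6
i=1: S_1 = -6 * 3^1 = -18
i=2: S_2 = -6 * 3^2 = -54
i=3: S_3 = -6 * 3^3 = -162
i=4: S_4 = -6 * 3^4 = -486
The first 5 terms are: [-6, -18, -54, -162, -486]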